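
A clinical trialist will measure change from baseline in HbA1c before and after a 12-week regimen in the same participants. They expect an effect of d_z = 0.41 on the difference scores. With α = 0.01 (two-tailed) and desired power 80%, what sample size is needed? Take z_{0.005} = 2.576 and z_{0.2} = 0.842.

For a paired (one-sample on differences) test: n = ((z_{α/2} + z_β) / d)².
z_{α/2} + z_β = 2.576 + 0.842 = 3.418.
n = (3.418 / 0.41)² = 8.337² = 69.50.
Round up.

n = 70 pairs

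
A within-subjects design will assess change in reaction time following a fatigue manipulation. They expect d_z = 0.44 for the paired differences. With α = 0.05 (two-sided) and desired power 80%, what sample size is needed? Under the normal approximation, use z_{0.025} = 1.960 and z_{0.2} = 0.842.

For a paired (one-sample on differences) test: n = ((z_{α/2} + z_β) / d)².
z_{α/2} + z_β = 1.960 + 0.842 = 2.802.
n = (2.802 / 0.44)² = 6.368² = 40.55.
Round up.

n = 41 pairs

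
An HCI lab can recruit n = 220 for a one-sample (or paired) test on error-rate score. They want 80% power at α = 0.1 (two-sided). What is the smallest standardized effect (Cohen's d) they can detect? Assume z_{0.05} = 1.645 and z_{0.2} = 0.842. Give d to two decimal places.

d_min ≈ 0.17

For a single sample (or paired design) of n = 220: d_min = (z_{α/2} + z_β)/√n.
z-sum = 1.645 + 0.842 = 2.487.
d_min = 2.487 / √220 = 2.487 / 14.832 = 0.168.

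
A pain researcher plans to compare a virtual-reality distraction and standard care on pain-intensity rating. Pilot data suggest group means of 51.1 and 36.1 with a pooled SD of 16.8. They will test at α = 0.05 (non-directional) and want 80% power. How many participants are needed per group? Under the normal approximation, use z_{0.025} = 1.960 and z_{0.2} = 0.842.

Cohen's d = |M₁ − M₂| / SD_pooled = |51.1 − 36.1| / 16.8 = 15.0 / 16.8 = 0.893.
For two independent groups with equal n: n = 2·((z_{α/2} + z_β) / d)².
z_{α/2} + z_β = 1.960 + 0.842 = 2.802.
n = 2 × (2.802 / 0.893)² = 2 × 3.138² = 2 × 9.85 = 19.7.
Round up to the next whole participant.

n = 20 per group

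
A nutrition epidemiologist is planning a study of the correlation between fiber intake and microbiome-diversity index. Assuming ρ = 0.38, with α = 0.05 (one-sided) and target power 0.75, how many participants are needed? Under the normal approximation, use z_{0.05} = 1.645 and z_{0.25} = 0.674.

Fisher's z: C = ½·ln((1+r)/(1−r)) = ½·ln(2.2258) = 0.4001.
n = ((z_{α} + z_β)/C)² + 3.
(1.645 + 0.674) / 0.4001 = 2.319 / 0.4001 = 5.796.
n = 5.796² + 3 = 33.59 + 3 = 36.6.
Round up.

n = 37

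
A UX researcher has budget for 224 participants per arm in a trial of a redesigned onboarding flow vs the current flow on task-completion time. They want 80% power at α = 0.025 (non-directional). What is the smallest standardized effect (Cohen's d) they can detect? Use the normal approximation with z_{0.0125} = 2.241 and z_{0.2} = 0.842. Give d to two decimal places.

d_min ≈ 0.29

For two independent groups of n = 224 each: d_min = (z_{α/2} + z_β)·√(2/n).
z-sum = 2.241 + 0.842 = 3.083.
d_min = 3.083 × √(2/224) = 3.083 × 0.0945 = 0.291.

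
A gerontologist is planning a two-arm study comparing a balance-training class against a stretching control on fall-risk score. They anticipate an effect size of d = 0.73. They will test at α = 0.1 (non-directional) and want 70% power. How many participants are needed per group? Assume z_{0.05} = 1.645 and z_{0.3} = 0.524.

n = 18 per group

For two independent groups with equal n: n = 2·((z_{α/2} + z_β) / d)².
z_{α/2} + z_β = 1.645 + 0.524 = 2.169.
n = 2 × (2.169 / 0.73)² = 2 × 2.971² = 2 × 8.83 = 17.7.
Round up to the next whole participant.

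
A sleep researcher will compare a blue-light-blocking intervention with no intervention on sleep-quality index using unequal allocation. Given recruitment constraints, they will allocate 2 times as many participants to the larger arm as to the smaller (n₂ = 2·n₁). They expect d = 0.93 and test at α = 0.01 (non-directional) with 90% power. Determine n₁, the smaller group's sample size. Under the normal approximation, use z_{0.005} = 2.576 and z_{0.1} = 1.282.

n₁ = 26

With allocation ratio k = n₂/n₁ = 2, Var(x̄₁−x̄₂) = σ²(1/n₁ + 1/(k·n₁)) = σ²·(k+1)/(k·n₁).
So n₁ = (1 + 1/k)·((z_{α/2} + z_β)/d)² = 1.500 × (3.858/0.93)².
n₁ = 1.500 × 17.21 = 25.8.
Round up: n₁ = 26, giving n₂ = 2 × 26 = 52.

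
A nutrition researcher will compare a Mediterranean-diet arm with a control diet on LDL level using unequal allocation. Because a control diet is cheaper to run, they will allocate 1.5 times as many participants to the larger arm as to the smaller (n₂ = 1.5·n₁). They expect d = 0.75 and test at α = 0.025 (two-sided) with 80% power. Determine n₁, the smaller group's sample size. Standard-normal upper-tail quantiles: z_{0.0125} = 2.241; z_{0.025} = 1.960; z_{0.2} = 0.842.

n₁ = 29

With allocation ratio k = n₂/n₁ = 1.5, Var(x̄₁−x̄₂) = σ²(1/n₁ + 1/(k·n₁)) = σ²·(k+1)/(k·n₁).
So n₁ = (1 + 1/k)·((z_{α/2} + z_β)/d)² = 1.667 × (3.083/0.75)².
n₁ = 1.667 × 16.90 = 28.2.
Round up: n₁ = 29, giving n₂ = ⌈1.5 × 29⌉ = ⌈43.5⌉ = 44.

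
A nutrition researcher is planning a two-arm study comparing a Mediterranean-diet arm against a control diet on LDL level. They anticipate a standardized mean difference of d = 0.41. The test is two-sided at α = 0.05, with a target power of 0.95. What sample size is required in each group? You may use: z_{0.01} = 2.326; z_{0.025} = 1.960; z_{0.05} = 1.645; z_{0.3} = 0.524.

For two independent groups with equal n: n = 2·((z_{α/2} + z_β) / d)².
z_{α/2} + z_β = 1.960 + 1.645 = 3.605.
n = 2 × (3.605 / 0.41)² = 2 × 8.793² = 2 × 77.31 = 154.6.
Round up to the next whole participant.

n = 155 per group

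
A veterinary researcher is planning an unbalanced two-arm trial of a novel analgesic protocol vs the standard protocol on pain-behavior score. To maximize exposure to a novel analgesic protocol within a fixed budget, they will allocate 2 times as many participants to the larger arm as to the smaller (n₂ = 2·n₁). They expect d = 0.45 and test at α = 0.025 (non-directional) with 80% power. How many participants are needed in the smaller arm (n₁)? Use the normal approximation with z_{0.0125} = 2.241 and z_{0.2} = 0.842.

n₁ = 71

With allocation ratio k = n₂/n₁ = 2, Var(x̄₁−x̄₂) = σ²(1/n₁ + 1/(k·n₁)) = σ²·(k+1)/(k·n₁).
So n₁ = (1 + 1/k)·((z_{α/2} + z_β)/d)² = 1.500 × (3.083/0.45)².
n₁ = 1.500 × 46.94 = 70.4.
Round up: n₁ = 71, giving n₂ = 2 × 71 = 142.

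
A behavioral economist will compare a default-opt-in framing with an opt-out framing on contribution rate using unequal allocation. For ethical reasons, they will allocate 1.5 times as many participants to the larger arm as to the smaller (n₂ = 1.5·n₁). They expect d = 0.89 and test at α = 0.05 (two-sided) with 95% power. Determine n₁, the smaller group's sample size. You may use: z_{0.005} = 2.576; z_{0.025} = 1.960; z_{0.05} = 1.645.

n₁ = 28

With allocation ratio k = n₂/n₁ = 1.5, Var(x̄₁−x̄₂) = σ²(1/n₁ + 1/(k·n₁)) = σ²·(k+1)/(k·n₁).
So n₁ = (1 + 1/k)·((z_{α/2} + z_β)/d)² = 1.667 × (3.605/0.89)².
n₁ = 1.667 × 16.41 = 27.3.
Round up: n₁ = 28, giving n₂ = 1.5 × 28 = 42.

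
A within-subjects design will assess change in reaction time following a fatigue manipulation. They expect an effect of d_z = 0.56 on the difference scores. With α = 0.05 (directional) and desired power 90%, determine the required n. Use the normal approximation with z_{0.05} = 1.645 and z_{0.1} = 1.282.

For a paired (one-sample on differences) test: n = ((z_{α} + z_β) / d)².
z_{α} + z_β = 1.645 + 1.282 = 2.927.
n = (2.927 / 0.56)² = 5.227² = 27.32.
Round up.

n = 28 pairs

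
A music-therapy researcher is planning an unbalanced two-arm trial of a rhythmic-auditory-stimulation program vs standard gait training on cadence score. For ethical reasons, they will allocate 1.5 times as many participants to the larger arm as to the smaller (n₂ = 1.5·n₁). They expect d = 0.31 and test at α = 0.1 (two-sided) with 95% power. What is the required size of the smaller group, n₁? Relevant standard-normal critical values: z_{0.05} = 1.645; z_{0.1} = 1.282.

With allocation ratio k = n₂/n₁ = 1.5, Var(x̄₁−x̄₂) = σ²(1/n₁ + 1/(k·n₁)) = σ²·(k+1)/(k·n₁).
So n₁ = (1 + 1/k)·((z_{α/2} + z_β)/d)² = 1.667 × (3.290/0.31)².
n₁ = 1.667 × 112.63 = 187.7.
Round up: n₁ = 188, giving n₂ = 1.5 × 188 = 282.

n₁ = 188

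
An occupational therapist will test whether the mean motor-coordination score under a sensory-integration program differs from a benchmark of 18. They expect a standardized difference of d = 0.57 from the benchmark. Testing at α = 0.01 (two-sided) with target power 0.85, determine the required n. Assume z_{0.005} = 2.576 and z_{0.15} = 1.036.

n = 41

For a one-sample test: n = ((z_{α/2} + z_β) / d)².
z_{α/2} + z_β = 2.576 + 1.036 = 3.612.
n = (3.612 / 0.57)² = 6.337² = 40.16.
Round up.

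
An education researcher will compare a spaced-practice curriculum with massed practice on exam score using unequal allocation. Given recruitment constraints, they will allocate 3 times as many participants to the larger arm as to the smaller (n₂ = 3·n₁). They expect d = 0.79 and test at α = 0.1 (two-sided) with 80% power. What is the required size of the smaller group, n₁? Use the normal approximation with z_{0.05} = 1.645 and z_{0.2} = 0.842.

n₁ = 14

With allocation ratio k = n₂/n₁ = 3, Var(x̄₁−x̄₂) = σ²(1/n₁ + 1/(k·n₁)) = σ²·(k+1)/(k·n₁).
So n₁ = (1 + 1/k)·((z_{α/2} + z_β)/d)² = 1.333 × (2.487/0.79)².
n₁ = 1.333 × 9.91 = 13.2.
Round up: n₁ = 14, giving n₂ = 3 × 14 = 42.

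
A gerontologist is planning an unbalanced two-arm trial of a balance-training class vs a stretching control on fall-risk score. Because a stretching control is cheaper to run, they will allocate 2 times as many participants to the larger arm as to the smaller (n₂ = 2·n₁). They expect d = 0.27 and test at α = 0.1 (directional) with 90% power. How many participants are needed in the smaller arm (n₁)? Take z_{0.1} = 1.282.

n₁ = 136

With allocation ratio k = n₂/n₁ = 2, Var(x̄₁−x̄₂) = σ²(1/n₁ + 1/(k·n₁)) = σ²·(k+1)/(k·n₁).
So n₁ = (1 + 1/k)·((z_{α} + z_β)/d)² = 1.500 × (2.564/0.27)².
n₁ = 1.500 × 90.18 = 135.3.
Round up: n₁ = 136, giving n₂ = 2 × 136 = 272.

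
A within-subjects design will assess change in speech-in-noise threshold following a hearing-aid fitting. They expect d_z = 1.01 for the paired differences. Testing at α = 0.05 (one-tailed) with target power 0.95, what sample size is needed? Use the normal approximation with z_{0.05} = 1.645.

For a paired (one-sample on differences) test: n = ((z_{α} + z_β) / d)².
z_{α} + z_β = 1.645 + 1.645 = 3.290.
n = (3.290 / 1.01)² = 3.257² = 10.61.
Round up.

n = 11 pairs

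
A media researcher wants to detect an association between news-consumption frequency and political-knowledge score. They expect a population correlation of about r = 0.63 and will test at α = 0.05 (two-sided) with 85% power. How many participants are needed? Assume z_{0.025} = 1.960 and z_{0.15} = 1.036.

Fisher's z: C = ½·ln((1+r)/(1−r)) = ½·ln(4.4054) = 0.7414.
n = ((z_{α/2} + z_β)/C)² + 3.
(1.960 + 1.036) / 0.7414 = 2.996 / 0.7414 = 4.041.
n = 4.041² + 3 = 16.33 + 3 = 19.3.
Round up.

n = 20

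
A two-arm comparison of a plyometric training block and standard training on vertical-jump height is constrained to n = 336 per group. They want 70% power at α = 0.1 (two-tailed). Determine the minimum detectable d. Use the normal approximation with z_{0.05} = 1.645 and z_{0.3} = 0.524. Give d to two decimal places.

d_min ≈ 0.17

For two independent groups of n = 336 each: d_min = (z_{α/2} + z_β)·√(2/n).
z-sum = 1.645 + 0.524 = 2.169.
d_min = 2.169 × √(2/336) = 2.169 × 0.0772 = 0.167.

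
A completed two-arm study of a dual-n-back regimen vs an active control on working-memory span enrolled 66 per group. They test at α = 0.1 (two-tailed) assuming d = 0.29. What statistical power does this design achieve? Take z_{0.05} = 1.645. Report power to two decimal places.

For two equal groups, power = Φ(d·√(n/2) − z_{α/2}).
d·√(n/2) = 0.29 × √(66/2) = 0.29 × 5.745 = 1.666.
z_β = 1.666 − 1.645 = 0.021.
Power = Φ(0.021) = 0.508.

power ≈ 0.51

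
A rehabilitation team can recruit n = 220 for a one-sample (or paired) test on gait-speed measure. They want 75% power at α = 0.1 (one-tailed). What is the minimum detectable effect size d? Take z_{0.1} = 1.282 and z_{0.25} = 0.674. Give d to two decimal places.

d_min ≈ 0.13

For a single sample (or paired design) of n = 220: d_min = (z_{α} + z_β)/√n.
z-sum = 1.282 + 0.674 = 1.956.
d_min = 1.956 / √220 = 1.956 / 14.832 = 0.132.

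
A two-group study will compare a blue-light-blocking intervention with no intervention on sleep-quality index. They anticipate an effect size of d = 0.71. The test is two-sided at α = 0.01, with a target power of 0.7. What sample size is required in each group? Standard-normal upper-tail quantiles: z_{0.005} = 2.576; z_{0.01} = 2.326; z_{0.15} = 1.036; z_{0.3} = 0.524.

n = 39 per group

For two independent groups with equal n: n = 2·((z_{α/2} + z_β) / d)².
z_{α/2} + z_β = 2.576 + 0.524 = 3.100.
n = 2 × (3.100 / 0.71)² = 2 × 4.366² = 2 × 19.06 = 38.1.
Round up to the next whole participant.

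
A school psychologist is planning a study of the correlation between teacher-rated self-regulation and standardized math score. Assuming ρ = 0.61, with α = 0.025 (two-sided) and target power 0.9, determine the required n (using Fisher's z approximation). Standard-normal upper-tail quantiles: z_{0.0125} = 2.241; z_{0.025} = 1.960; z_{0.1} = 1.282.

n = 28

Fisher's z: C = ½·ln((1+r)/(1−r)) = ½·ln(4.1282) = 0.7089.
n = ((z_{α/2} + z_β)/C)² + 3.
(2.241 + 1.282) / 0.7089 = 3.523 / 0.7089 = 4.970.
n = 4.970² + 3 = 24.70 + 3 = 27.7.
Round up.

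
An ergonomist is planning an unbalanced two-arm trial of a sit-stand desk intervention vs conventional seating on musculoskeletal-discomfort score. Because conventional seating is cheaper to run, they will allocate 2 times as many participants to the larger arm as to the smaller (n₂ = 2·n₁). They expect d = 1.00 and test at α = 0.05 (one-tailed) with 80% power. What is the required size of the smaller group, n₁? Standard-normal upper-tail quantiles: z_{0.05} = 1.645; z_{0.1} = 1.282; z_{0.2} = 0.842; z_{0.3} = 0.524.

With allocation ratio k = n₂/n₁ = 2, Var(x̄₁−x̄₂) = σ²(1/n₁ + 1/(k·n₁)) = σ²·(k+1)/(k·n₁).
So n₁ = (1 + 1/k)·((z_{α} + z_β)/d)² = 1.500 × (2.487/1.00)².
n₁ = 1.500 × 6.19 = 9.3.
Round up: n₁ = 10, giving n₂ = 2 × 10 = 20.

n₁ = 10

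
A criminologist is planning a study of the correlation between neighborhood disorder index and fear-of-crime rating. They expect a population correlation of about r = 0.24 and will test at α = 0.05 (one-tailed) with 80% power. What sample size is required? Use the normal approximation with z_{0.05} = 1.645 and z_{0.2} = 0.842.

n = 107

Fisher's z: C = ½·ln((1+r)/(1−r)) = ½·ln(1.6316) = 0.2448.
n = ((z_{α} + z_β)/C)² + 3.
(1.645 + 0.842) / 0.2448 = 2.487 / 0.2448 = 10.159.
n = 10.159² + 3 = 103.21 + 3 = 106.2.
Round up.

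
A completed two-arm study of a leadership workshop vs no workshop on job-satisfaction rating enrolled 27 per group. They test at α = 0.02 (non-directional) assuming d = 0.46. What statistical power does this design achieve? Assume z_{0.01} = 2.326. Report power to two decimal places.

power ≈ 0.26

For two equal groups, power = Φ(d·√(n/2) − z_{α/2}).
d·√(n/2) = 0.46 × √(27/2) = 0.46 × 3.674 = 1.690.
z_β = 1.690 − 2.326 = -0.636.
Power = Φ(-0.636) = 0.262.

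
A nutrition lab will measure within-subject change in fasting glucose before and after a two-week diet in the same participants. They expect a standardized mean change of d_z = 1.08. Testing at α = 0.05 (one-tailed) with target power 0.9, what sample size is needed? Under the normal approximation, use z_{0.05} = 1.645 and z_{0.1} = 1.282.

For a paired (one-sample on differences) test: n = ((z_{α} + z_β) / d)².
z_{α} + z_β = 1.645 + 1.282 = 2.927.
n = (2.927 / 1.08)² = 2.710² = 7.35.
Round up.

n = 8 pairs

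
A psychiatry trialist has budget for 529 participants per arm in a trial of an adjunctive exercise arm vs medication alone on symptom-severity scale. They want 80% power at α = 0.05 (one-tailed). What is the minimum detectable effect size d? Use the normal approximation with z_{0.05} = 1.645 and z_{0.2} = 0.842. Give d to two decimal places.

For two independent groups of n = 529 each: d_min = (z_{α} + z_β)·√(2/n).
z-sum = 1.645 + 0.842 = 2.487.
d_min = 2.487 × √(2/529) = 2.487 × 0.0615 = 0.153.

d_min ≈ 0.15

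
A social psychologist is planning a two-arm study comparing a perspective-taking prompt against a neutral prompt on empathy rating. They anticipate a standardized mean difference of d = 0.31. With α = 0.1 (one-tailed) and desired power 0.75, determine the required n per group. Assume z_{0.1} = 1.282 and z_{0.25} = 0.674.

n = 80 per group

For two independent groups with equal n: n = 2·((z_{α} + z_β) / d)².
z_{α} + z_β = 1.282 + 0.674 = 1.956.
n = 2 × (1.956 / 0.31)² = 2 × 6.310² = 2 × 39.81 = 79.6.
Round up to the next whole participant.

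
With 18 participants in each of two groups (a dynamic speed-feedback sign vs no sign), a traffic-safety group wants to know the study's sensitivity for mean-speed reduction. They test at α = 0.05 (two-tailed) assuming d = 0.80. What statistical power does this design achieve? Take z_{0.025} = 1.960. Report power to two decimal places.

For two equal groups, power = Φ(d·√(n/2) − z_{α/2}).
d·√(n/2) = 0.80 × √(18/2) = 0.80 × 3.000 = 2.400.
z_β = 2.400 − 1.960 = 0.440.
Power = Φ(0.440) = 0.670.

power ≈ 0.67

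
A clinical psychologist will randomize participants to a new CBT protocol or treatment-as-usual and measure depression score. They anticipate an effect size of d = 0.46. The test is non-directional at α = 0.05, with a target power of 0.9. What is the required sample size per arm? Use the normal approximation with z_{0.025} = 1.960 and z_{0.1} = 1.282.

For two independent groups with equal n: n = 2·((z_{α/2} + z_β) / d)².
z_{α/2} + z_β = 1.960 + 1.282 = 3.242.
n = 2 × (3.242 / 0.46)² = 2 × 7.048² = 2 × 49.67 = 99.3.
Round up to the next whole participant.

n = 100 per group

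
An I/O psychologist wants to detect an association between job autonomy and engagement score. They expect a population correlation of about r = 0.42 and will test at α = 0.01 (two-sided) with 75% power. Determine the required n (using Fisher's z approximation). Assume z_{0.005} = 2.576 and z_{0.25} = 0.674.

Fisher's z: C = ½·ln((1+r)/(1−r)) = ½·ln(2.4483) = 0.4477.
n = ((z_{α/2} + z_β)/C)² + 3.
(2.576 + 0.674) / 0.4477 = 3.250 / 0.4477 = 7.259.
n = 7.259² + 3 = 52.70 + 3 = 55.7.
Round up.

n = 56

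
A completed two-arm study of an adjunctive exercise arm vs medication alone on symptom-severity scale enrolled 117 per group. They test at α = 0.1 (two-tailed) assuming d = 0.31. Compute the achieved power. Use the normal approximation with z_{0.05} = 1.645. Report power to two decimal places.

For two equal groups, power = Φ(d·√(n/2) − z_{α/2}).
d·√(n/2) = 0.31 × √(117/2) = 0.31 × 7.649 = 2.371.
z_β = 2.371 − 1.645 = 0.726.
Power = Φ(0.726) = 0.766.

power ≈ 0.77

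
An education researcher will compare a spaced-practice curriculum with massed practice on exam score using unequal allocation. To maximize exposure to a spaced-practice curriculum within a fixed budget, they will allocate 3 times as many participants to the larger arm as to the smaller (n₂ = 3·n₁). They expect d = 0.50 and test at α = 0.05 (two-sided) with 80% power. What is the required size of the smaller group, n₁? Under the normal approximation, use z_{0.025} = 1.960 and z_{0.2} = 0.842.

n₁ = 42

With allocation ratio k = n₂/n₁ = 3, Var(x̄₁−x̄₂) = σ²(1/n₁ + 1/(k·n₁)) = σ²·(k+1)/(k·n₁).
So n₁ = (1 + 1/k)·((z_{α/2} + z_β)/d)² = 1.333 × (2.802/0.50)².
n₁ = 1.333 × 31.40 = 41.9.
Round up: n₁ = 42, giving n₂ = 3 × 42 = 126.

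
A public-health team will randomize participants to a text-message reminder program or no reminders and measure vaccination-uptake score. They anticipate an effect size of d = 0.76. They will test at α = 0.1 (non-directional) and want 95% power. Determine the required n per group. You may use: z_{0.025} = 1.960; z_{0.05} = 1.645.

For two independent groups with equal n: n = 2·((z_{α/2} + z_β) / d)².
z_{α/2} + z_β = 1.645 + 1.645 = 3.290.
n = 2 × (3.290 / 0.76)² = 2 × 4.329² = 2 × 18.74 = 37.5.
Round up to the next whole participant.

n = 38 per group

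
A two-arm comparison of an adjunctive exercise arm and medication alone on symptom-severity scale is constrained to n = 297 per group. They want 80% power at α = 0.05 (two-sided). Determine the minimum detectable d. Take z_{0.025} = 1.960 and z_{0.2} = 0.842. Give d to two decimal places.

For two independent groups of n = 297 each: d_min = (z_{α/2} + z_β)·√(2/n).
z-sum = 1.960 + 0.842 = 2.802.
d_min = 2.802 × √(2/297) = 2.802 × 0.0821 = 0.230.

d_min ≈ 0.23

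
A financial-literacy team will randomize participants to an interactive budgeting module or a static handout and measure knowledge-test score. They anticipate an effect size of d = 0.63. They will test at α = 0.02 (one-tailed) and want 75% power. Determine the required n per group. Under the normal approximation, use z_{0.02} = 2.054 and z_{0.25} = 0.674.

For two independent groups with equal n: n = 2·((z_{α} + z_β) / d)².
z_{α} + z_β = 2.054 + 0.674 = 2.728.
n = 2 × (2.728 / 0.63)² = 2 × 4.330² = 2 × 18.75 = 37.5.
Round up to the next whole participant.

n = 38 per group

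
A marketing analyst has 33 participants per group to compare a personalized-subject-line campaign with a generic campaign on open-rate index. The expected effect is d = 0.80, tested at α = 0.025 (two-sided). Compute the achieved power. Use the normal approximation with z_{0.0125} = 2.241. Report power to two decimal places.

For two equal groups, power = Φ(d·√(n/2) − z_{α/2}).
d·√(n/2) = 0.80 × √(33/2) = 0.80 × 4.062 = 3.250.
z_β = 3.250 − 2.241 = 1.009.
Power = Φ(1.009) = 0.843.

power ≈ 0.84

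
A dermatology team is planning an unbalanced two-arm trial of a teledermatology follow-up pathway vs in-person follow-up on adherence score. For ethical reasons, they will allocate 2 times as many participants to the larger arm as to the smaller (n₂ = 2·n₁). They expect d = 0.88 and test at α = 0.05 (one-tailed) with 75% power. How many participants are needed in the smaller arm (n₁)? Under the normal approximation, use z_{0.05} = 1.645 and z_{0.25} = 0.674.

With allocation ratio k = n₂/n₁ = 2, Var(x̄₁−x̄₂) = σ²(1/n₁ + 1/(k·n₁)) = σ²·(k+1)/(k·n₁).
So n₁ = (1 + 1/k)·((z_{α} + z_β)/d)² = 1.500 × (2.319/0.88)².
n₁ = 1.500 × 6.94 = 10.4.
Round up: n₁ = 11, giving n₂ = 2 × 11 = 22.

n₁ = 11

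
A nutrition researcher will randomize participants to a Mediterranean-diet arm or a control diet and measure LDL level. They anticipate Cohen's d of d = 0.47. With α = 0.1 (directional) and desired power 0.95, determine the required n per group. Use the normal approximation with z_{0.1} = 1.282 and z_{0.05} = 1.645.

n = 78 per group

For two independent groups with equal n: n = 2·((z_{α} + z_β) / d)².
z_{α} + z_β = 1.282 + 1.645 = 2.927.
n = 2 × (2.927 / 0.47)² = 2 × 6.228² = 2 × 38.78 = 77.6.
Round up to the next whole participant.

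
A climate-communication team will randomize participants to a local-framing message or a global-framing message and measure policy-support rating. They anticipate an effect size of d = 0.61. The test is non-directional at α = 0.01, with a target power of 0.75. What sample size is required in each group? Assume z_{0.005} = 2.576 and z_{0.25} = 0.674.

n = 57 per group

For two independent groups with equal n: n = 2·((z_{α/2} + z_β) / d)².
z_{α/2} + z_β = 2.576 + 0.674 = 3.250.
n = 2 × (3.250 / 0.61)² = 2 × 5.328² = 2 × 28.39 = 56.8.
Round up to the next whole participant.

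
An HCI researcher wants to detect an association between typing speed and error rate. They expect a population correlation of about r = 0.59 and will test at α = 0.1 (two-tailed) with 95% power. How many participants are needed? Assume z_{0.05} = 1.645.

n = 27

Fisher's z: C = ½·ln((1+r)/(1−r)) = ½·ln(3.8780) = 0.6777.
n = ((z_{α/2} + z_β)/C)² + 3.
(1.645 + 1.645) / 0.6777 = 3.290 / 0.6777 = 4.855.
n = 4.855² + 3 = 23.57 + 3 = 26.6.
Round up.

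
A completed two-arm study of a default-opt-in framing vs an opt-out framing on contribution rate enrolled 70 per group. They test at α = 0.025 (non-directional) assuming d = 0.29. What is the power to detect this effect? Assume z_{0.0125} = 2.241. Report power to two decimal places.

For two equal groups, power = Φ(d·√(n/2) − z_{α/2}).
d·√(n/2) = 0.29 × √(70/2) = 0.29 × 5.916 = 1.716.
z_β = 1.716 − 2.241 = -0.525.
Power = Φ(-0.525) = 0.300.

power ≈ 0.30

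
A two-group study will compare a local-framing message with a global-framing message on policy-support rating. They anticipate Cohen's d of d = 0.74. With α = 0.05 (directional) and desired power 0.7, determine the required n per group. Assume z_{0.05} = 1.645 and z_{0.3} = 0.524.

n = 18 per group

For two independent groups with equal n: n = 2·((z_{α} + z_β) / d)².
z_{α} + z_β = 1.645 + 0.524 = 2.169.
n = 2 × (2.169 / 0.74)² = 2 × 2.931² = 2 × 8.59 = 17.2.
Round up to the next whole participant.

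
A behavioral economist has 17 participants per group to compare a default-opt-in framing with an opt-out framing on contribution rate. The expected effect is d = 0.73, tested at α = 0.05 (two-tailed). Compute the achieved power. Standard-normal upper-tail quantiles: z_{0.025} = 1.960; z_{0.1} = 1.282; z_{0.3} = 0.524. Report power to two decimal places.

power ≈ 0.57

For two equal groups, power = Φ(d·√(n/2) − z_{α/2}).
d·√(n/2) = 0.73 × √(17/2) = 0.73 × 2.915 = 2.128.
z_β = 2.128 − 1.960 = 0.168.
Power = Φ(0.168) = 0.567.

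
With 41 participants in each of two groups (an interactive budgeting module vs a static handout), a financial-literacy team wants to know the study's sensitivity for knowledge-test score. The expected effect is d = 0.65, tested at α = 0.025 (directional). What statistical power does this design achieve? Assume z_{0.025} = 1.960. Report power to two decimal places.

power ≈ 0.84

For two equal groups, power = Φ(d·√(n/2) − z_{α}).
d·√(n/2) = 0.65 × √(41/2) = 0.65 × 4.528 = 2.943.
z_β = 2.943 − 1.960 = 0.983.
Power = Φ(0.983) = 0.837.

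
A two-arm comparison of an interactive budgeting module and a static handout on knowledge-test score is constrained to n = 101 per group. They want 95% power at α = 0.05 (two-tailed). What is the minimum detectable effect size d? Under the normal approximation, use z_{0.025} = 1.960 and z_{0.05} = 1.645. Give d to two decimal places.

d_min ≈ 0.51

For two independent groups of n = 101 each: d_min = (z_{α/2} + z_β)·√(2/n).
z-sum = 1.960 + 1.645 = 3.605.
d_min = 3.605 × √(2/101) = 3.605 × 0.1407 = 0.507.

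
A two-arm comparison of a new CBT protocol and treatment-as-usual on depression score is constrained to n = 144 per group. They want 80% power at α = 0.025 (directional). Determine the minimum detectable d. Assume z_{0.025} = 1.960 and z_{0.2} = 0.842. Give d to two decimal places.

d_min ≈ 0.33

For two independent groups of n = 144 each: d_min = (z_{α} + z_β)·√(2/n).
z-sum = 1.960 + 0.842 = 2.802.
d_min = 2.802 × √(2/144) = 2.802 × 0.1179 = 0.330.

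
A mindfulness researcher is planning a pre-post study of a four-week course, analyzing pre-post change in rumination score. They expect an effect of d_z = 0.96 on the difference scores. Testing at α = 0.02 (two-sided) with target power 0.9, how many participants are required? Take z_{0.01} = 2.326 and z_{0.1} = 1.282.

For a paired (one-sample on differences) test: n = ((z_{α/2} + z_β) / d)².
z_{α/2} + z_β = 2.326 + 1.282 = 3.608.
n = (3.608 / 0.96)² = 3.758² = 14.13.
Round up.

n = 15 pairs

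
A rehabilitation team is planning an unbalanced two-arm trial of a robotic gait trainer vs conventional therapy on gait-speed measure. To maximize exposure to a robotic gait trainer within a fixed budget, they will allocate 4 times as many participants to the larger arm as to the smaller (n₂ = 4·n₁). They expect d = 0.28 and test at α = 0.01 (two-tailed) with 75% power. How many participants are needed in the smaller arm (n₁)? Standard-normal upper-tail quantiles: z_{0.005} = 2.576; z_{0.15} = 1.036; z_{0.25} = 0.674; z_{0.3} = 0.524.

n₁ = 169

With allocation ratio k = n₂/n₁ = 4, Var(x̄₁−x̄₂) = σ²(1/n₁ + 1/(k·n₁)) = σ²·(k+1)/(k·n₁).
So n₁ = (1 + 1/k)·((z_{α/2} + z_β)/d)² = 1.250 × (3.250/0.28)².
n₁ = 1.250 × 134.73 = 168.4.
Round up: n₁ = 169, giving n₂ = 4 × 169 = 676.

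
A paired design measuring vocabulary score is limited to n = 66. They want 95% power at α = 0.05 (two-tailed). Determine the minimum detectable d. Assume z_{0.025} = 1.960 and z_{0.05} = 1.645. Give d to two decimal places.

d_min ≈ 0.44

For a single sample (or paired design) of n = 66: d_min = (z_{α/2} + z_β)/√n.
z-sum = 1.960 + 1.645 = 3.605.
d_min = 3.605 / √66 = 3.605 / 8.124 = 0.444.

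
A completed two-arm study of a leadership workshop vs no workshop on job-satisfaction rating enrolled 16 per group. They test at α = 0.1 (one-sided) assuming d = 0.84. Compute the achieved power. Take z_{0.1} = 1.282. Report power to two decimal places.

power ≈ 0.86

For two equal groups, power = Φ(d·√(n/2) − z_{α}).
d·√(n/2) = 0.84 × √(16/2) = 0.84 × 2.828 = 2.376.
z_β = 2.376 − 1.282 = 1.094.
Power = Φ(1.094) = 0.863.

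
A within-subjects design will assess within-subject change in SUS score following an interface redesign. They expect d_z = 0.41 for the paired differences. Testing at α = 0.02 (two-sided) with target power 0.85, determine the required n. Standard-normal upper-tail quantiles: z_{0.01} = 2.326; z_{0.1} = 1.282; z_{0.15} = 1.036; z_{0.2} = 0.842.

For a paired (one-sample on differences) test: n = ((z_{α/2} + z_β) / d)².
z_{α/2} + z_β = 2.326 + 1.036 = 3.362.
n = (3.362 / 0.41)² = 8.200² = 67.24.
Round up.

n = 68 pairs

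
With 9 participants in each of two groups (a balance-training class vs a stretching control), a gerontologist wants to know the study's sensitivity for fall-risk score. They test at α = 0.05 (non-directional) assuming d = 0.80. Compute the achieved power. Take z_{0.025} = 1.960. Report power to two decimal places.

power ≈ 0.40

For two equal groups, power = Φ(d·√(n/2) − z_{α/2}).
d·√(n/2) = 0.80 × √(9/2) = 0.80 × 2.121 = 1.697.
z_β = 1.697 − 1.960 = -0.263.
Power = Φ(-0.263) = 0.396.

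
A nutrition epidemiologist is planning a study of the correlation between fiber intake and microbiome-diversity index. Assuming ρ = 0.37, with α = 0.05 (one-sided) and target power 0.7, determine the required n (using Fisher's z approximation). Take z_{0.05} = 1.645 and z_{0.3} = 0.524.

Fisher's z: C = ½·ln((1+r)/(1−r)) = ½·ln(2.1746) = 0.3884.
n = ((z_{α} + z_β)/C)² + 3.
(1.645 + 0.524) / 0.3884 = 2.169 / 0.3884 = 5.584.
n = 5.584² + 3 = 31.19 + 3 = 34.2.
Round up.

n = 35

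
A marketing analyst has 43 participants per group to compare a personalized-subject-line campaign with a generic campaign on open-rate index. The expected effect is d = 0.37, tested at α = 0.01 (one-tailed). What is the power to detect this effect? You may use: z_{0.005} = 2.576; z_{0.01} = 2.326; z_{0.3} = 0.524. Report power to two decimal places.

For two equal groups, power = Φ(d·√(n/2) − z_{α}).
d·√(n/2) = 0.37 × √(43/2) = 0.37 × 4.637 = 1.716.
z_β = 1.716 − 2.326 = -0.610.
Power = Φ(-0.610) = 0.271.

power ≈ 0.27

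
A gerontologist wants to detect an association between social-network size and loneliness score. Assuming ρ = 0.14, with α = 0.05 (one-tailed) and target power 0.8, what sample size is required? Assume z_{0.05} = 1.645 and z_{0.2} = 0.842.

Fisher's z: C = ½·ln((1+r)/(1−r)) = ½·ln(1.3256) = 0.1409.
n = ((z_{α} + z_β)/C)² + 3.
(1.645 + 0.842) / 0.1409 = 2.487 / 0.1409 = 17.651.
n = 17.651² + 3 = 311.55 + 3 = 314.6.
Round up.

n = 315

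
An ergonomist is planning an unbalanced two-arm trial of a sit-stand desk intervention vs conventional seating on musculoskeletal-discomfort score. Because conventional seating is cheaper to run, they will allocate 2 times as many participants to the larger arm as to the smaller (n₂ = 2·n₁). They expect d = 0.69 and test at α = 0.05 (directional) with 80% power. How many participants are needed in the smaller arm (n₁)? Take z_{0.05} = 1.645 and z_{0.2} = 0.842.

With allocation ratio k = n₂/n₁ = 2, Var(x̄₁−x̄₂) = σ²(1/n₁ + 1/(k·n₁)) = σ²·(k+1)/(k·n₁).
So n₁ = (1 + 1/k)·((z_{α} + z_β)/d)² = 1.500 × (2.487/0.69)².
n₁ = 1.500 × 12.99 = 19.5.
Round up: n₁ = 20, giving n₂ = 2 × 20 = 40.

n₁ = 20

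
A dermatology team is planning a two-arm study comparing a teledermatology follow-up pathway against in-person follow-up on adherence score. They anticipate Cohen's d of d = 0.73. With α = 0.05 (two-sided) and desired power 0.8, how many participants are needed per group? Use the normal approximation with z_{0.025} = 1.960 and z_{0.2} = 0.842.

For two independent groups with equal n: n = 2·((z_{α/2} + z_β) / d)².
z_{α/2} + z_β = 1.960 + 0.842 = 2.802.
n = 2 × (2.802 / 0.73)² = 2 × 3.838² = 2 × 14.73 = 29.5.
Round up to the next whole participant.

n = 30 per group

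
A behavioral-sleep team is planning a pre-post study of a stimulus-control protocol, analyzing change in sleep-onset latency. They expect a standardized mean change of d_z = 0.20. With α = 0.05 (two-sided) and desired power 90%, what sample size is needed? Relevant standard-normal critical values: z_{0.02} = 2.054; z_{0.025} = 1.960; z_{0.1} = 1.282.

n = 263 pairs

For a paired (one-sample on differences) test: n = ((z_{α/2} + z_β) / d)².
z_{α/2} + z_β = 1.960 + 1.282 = 3.242.
n = (3.242 / 0.20)² = 16.210² = 262.76.
Round up.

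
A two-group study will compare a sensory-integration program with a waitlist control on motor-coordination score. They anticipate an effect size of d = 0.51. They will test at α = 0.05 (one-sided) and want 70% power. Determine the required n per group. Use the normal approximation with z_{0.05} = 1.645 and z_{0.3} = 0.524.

For two independent groups with equal n: n = 2·((z_{α} + z_β) / d)².
z_{α} + z_β = 1.645 + 0.524 = 2.169.
n = 2 × (2.169 / 0.51)² = 2 × 4.253² = 2 × 18.09 = 36.2.
Round up to the next whole participant.

n = 37 per group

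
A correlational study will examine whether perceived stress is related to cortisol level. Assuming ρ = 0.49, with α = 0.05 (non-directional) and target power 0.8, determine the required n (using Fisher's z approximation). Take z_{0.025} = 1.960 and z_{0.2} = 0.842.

n = 31

Fisher's z: C = ½·ln((1+r)/(1−r)) = ½·ln(2.9216) = 0.5361.
n = ((z_{α/2} + z_β)/C)² + 3.
(1.960 + 0.842) / 0.5361 = 2.802 / 0.5361 = 5.227.
n = 5.227² + 3 = 27.32 + 3 = 30.3.
Round up.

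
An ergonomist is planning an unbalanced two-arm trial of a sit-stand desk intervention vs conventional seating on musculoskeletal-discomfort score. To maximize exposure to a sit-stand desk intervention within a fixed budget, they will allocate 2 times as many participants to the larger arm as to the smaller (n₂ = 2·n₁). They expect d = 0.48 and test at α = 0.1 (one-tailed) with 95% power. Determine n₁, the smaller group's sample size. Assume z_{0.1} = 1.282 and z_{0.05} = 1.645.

n₁ = 56

With allocation ratio k = n₂/n₁ = 2, Var(x̄₁−x̄₂) = σ²(1/n₁ + 1/(k·n₁)) = σ²·(k+1)/(k·n₁).
So n₁ = (1 + 1/k)·((z_{α} + z_β)/d)² = 1.500 × (2.927/0.48)².
n₁ = 1.500 × 37.18 = 55.8.
Round up: n₁ = 56, giving n₂ = 2 × 56 = 112.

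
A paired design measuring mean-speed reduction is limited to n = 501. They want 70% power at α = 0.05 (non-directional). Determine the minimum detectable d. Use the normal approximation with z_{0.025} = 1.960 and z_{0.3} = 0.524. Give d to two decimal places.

d_min ≈ 0.11

For a single sample (or paired design) of n = 501: d_min = (z_{α/2} + z_β)/√n.
z-sum = 1.960 + 0.524 = 2.484.
d_min = 2.484 / √501 = 2.484 / 22.383 = 0.111.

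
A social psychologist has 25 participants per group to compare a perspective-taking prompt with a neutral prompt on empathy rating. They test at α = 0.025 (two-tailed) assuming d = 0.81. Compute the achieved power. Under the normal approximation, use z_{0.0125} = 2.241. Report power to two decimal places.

For two equal groups, power = Φ(d·√(n/2) − z_{α/2}).
d·√(n/2) = 0.81 × √(25/2) = 0.81 × 3.536 = 2.864.
z_β = 2.864 − 2.241 = 0.623.
Power = Φ(0.623) = 0.733.

power ≈ 0.73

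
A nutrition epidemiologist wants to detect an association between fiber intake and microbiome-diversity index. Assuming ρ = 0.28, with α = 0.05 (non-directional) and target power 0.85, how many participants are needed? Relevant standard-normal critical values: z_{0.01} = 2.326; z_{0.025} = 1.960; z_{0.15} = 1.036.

Fisher's z: C = ½·ln((1+r)/(1−r)) = ½·ln(1.7778) = 0.2877.
n = ((z_{α/2} + z_β)/C)² + 3.
(1.960 + 1.036) / 0.2877 = 2.996 / 0.2877 = 10.414.
n = 10.414² + 3 = 108.44 + 3 = 111.4.
Round up.

n = 112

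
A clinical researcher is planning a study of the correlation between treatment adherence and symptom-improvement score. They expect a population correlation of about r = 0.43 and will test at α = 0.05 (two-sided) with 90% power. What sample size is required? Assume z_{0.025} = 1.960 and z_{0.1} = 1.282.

n = 53

Fisher's z: C = ½·ln((1+r)/(1−r)) = ½·ln(2.5088) = 0.4599.
n = ((z_{α/2} + z_β)/C)² + 3.
(1.960 + 1.282) / 0.4599 = 3.242 / 0.4599 = 7.049.
n = 7.049² + 3 = 49.69 + 3 = 52.7.
Round up.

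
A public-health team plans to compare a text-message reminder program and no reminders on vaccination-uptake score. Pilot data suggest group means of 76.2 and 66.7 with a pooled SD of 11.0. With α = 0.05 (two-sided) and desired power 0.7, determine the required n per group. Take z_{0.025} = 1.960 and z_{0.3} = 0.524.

Cohen's d = |M₁ − M₂| / SD_pooled = |76.2 − 66.7| / 11.0 = 9.5 / 11.0 = 0.864.
For two independent groups with equal n: n = 2·((z_{α/2} + z_β) / d)².
z_{α/2} + z_β = 1.960 + 0.524 = 2.484.
n = 2 × (2.484 / 0.864)² = 2 × 2.875² = 2 × 8.27 = 16.5.
Round up to the next whole participant.

n = 17 per group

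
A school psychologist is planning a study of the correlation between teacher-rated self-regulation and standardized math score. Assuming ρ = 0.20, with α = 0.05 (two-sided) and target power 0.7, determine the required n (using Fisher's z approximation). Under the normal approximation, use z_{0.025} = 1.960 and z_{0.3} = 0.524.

n = 154

Fisher's z: C = ½·ln((1+r)/(1−r)) = ½·ln(1.5000) = 0.2027.
n = ((z_{α/2} + z_β)/C)² + 3.
(1.960 + 0.524) / 0.2027 = 2.484 / 0.2027 = 12.255.
n = 12.255² + 3 = 150.17 + 3 = 153.2.
Round up.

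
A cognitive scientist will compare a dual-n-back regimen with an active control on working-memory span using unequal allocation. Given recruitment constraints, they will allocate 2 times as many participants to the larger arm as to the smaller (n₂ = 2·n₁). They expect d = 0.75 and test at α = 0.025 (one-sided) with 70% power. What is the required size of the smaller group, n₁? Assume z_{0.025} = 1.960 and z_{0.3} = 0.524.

n₁ = 17

With allocation ratio k = n₂/n₁ = 2, Var(x̄₁−x̄₂) = σ²(1/n₁ + 1/(k·n₁)) = σ²·(k+1)/(k·n₁).
So n₁ = (1 + 1/k)·((z_{α} + z_β)/d)² = 1.500 × (2.484/0.75)².
n₁ = 1.500 × 10.97 = 16.5.
Round up: n₁ = 17, giving n₂ = 2 × 17 = 34.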